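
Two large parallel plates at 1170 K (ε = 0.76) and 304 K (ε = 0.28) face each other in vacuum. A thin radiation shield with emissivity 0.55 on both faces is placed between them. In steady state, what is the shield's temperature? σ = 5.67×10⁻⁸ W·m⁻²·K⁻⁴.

T_s ≈ 1060 K

In steady state the net flux on the hot side equals that on the cold side.
σ(T₁⁴−T_s⁴)/D₁ = σ(T_s⁴−T₂⁴)/D₂, with D₁ = 1/ε₁+1/ε_s−1 = 2.134, D₂ = 1/ε_s+1/ε₂−1 = 4.390.
Solve for T_s⁴: T_s⁴ = (D₂·T₁⁴ + D₁·T₂⁴)/(D₁+D₂) = 1.264×10¹² K⁴.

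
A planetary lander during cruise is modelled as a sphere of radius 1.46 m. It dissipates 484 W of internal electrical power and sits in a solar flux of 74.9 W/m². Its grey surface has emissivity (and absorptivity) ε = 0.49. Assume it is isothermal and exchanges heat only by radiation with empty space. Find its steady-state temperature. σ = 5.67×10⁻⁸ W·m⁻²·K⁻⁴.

At steady state, absorbed solar power + internal power = radiated power.
Absorbed: α·S·A_cross = 0.49·74.9·6.697 = 245.8 W (cross-section πr²).
Total input = 245.8 + 484 = 729.8 W.
Radiated: εσ·A_surf·T⁴ with A_surf = 4πr² = 26.79 m².
T⁴ = 729.8/(0.49·5.67×10⁻⁸·26.79) = 9.806×10⁸ K⁴.

T ≈ 177 K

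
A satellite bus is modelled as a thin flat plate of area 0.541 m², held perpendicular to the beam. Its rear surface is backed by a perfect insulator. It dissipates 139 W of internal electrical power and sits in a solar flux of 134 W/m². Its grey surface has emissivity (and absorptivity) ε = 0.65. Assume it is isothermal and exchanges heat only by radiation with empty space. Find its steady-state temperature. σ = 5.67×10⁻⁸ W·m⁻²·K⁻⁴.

At steady state, absorbed solar power + internal power = radiated power.
Absorbed: α·S·A_cross = 0.65·134·0.5410 = 47.12 W (cross-section A).
Total input = 47.12 + 139 = 186.1 W.
Radiated: εσ·A_surf·T⁴ with A_surf = A = 0.5410 m².
T⁴ = 186.1/(0.65·5.67×10⁻⁸·0.5410) = 9.335×10⁹ K⁴.

T ≈ 311 K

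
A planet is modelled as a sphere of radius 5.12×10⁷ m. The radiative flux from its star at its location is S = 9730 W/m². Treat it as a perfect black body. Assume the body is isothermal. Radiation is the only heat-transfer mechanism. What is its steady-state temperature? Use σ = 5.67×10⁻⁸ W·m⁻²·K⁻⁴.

At equilibrium, absorbed power = emitted power.
Absorbing cross-section = πr² = 8.235×10¹⁵ m²; emitting surface = 4πr² = 3.294×10¹⁶ m² (ratio 4).
S·A_cross = εσ·A_surf·T⁴  ⇒  T⁴ = S/(4σ).
T⁴ = 1.00·9730/(4·5.67×10⁻⁸) = 4.290×10¹⁰ K⁴.
T = (4.290×10¹⁰)^(1/4).

T ≈ 455 K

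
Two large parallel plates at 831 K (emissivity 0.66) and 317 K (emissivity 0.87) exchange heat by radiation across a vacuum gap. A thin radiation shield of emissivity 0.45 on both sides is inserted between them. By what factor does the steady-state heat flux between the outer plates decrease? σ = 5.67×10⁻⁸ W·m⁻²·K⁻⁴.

factor ≈ 3.07

Without shield: q₀ = σΔ(T⁴)/(1/ε₁+1/ε₂−1) with denominator 1.665.
With shield the two gaps are in series; the resistances add: (1/ε₁+1/ε_s−1)+(1/ε_s+1/ε₂−1) = 2.737+2.372 = 5.109.
Heat-flux ratio q₀/q = 5.109/1.665.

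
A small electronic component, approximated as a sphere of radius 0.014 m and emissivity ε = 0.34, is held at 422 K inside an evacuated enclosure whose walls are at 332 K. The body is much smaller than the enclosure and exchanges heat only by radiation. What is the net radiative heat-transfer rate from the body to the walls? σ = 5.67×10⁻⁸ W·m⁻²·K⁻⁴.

P_net ≈ 0.929 W

For a small grey body in a large enclosure: P_net = εσA(T_body⁴ − T_wall⁴).
A = 4πr² = 0.002463 m²; T_body⁴ − T_wall⁴ = 3.171×10¹⁰ − 1.215×10¹⁰ = 1.956×10¹⁰ K⁴.
|P_net| = 0.34·5.67×10⁻⁸·0.002463·1.956×10¹⁰.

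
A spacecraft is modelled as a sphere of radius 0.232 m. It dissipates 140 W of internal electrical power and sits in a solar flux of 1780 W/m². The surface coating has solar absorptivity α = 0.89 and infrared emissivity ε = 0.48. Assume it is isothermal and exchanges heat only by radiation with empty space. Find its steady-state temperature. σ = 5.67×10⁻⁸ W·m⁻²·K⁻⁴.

T ≈ 386 K

At steady state, absorbed solar power + internal power = radiated power.
Absorbed: α·S·A_cross = 0.89·1780·0.1691 = 267.9 W (cross-section πr²).
Total input = 267.9 + 140 = 407.9 W.
Radiated: εσ·A_surf·T⁴ with A_surf = 4πr² = 0.6764 m².
T⁴ = 407.9/(0.48·5.67×10⁻⁸·0.6764) = 2.216×10¹⁰ K⁴.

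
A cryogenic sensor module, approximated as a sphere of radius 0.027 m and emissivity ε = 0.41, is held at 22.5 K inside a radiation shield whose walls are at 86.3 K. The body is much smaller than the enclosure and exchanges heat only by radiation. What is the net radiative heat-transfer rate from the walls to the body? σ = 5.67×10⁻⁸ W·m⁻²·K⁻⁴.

P_net ≈ 0.0118 W

For a small grey body in a large enclosure: P_net = εσA(T_body⁴ − T_wall⁴).
A = 4πr² = 0.009161 m²; T_body⁴ − T_wall⁴ = 2.563×10⁵ − 5.547×10⁷ = -5.521×10⁷ K⁴.
|P_net| = 0.41·5.67×10⁻⁸·0.009161·5.521×10⁷.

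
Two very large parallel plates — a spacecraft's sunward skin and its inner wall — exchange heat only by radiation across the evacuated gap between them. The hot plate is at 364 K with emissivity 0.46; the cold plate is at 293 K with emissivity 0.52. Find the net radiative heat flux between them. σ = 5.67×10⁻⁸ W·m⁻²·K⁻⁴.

For two infinite grey parallel plates, q = σ(T₁⁴ − T₂⁴)/(1/ε₁ + 1/ε₂ − 1).
T₁⁴ − T₂⁴ = 1.756×10¹⁰ − 7.370×10⁹ = 1.019×10¹⁰ K⁴.
1/ε₁ + 1/ε₂ − 1 = 2.174 + 1.923 − 1 = 3.097.
q = 5.67×10⁻⁸ × 1.019×10¹⁰ / 3.097.

q ≈ 186 W/m²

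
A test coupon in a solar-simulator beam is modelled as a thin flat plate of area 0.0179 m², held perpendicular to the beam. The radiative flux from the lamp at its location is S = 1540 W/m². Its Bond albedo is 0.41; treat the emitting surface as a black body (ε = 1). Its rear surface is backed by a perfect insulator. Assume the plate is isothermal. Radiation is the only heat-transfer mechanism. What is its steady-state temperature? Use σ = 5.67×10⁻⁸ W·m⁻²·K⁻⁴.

At equilibrium, absorbed power = emitted power.
Absorbing cross-section = A = 0.01790 m²; emitting surface = A = 0.01790 m² (ratio 1).
(1−a)S·A_cross = εσ·A_surf·T⁴  ⇒  T⁴ = (1−a)S/(1σ).
T⁴ = 0.590·1540/(1·5.67×10⁻⁸) = 1.602×10¹⁰ K⁴.
T = (1.602×10¹⁰)^(1/4).

T ≈ 356 K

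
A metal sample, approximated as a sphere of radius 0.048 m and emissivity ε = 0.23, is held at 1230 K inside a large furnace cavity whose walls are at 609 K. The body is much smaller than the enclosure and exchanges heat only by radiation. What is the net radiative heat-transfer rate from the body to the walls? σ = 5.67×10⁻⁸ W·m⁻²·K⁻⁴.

P_net ≈ 812 W

For a small grey body in a large enclosure: P_net = εσA(T_body⁴ − T_wall⁴).
A = 4πr² = 0.02895 m²; T_body⁴ − T_wall⁴ = 2.289×10¹² − 1.376×10¹¹ = 2.151×10¹² K⁴.
|P_net| = 0.23·5.67×10⁻⁸·0.02895·2.151×10¹².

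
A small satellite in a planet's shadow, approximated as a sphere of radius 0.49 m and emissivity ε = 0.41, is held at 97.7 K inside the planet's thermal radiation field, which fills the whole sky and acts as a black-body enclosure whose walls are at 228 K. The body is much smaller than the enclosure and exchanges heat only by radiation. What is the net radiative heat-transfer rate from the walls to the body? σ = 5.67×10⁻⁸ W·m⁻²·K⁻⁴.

P_net ≈ 183 W

For a small grey body in a large enclosure: P_net = εσA(T_body⁴ − T_wall⁴).
A = 4πr² = 3.017 m²; T_body⁴ − T_wall⁴ = 9.111×10⁷ − 2.702×10⁹ = -2.611×10⁹ K⁴.
|P_net| = 0.41·5.67×10⁻⁸·3.017·2.611×10⁹.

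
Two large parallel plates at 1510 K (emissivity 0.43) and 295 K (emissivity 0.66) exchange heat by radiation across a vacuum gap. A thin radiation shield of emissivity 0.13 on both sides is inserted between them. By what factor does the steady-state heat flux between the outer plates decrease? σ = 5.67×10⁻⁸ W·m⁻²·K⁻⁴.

Without shield: q₀ = σΔ(T⁴)/(1/ε₁+1/ε₂−1) with denominator 2.841.
With shield the two gaps are in series; the resistances add: (1/ε₁+1/ε_s−1)+(1/ε_s+1/ε₂−1) = 9.018+8.207 = 17.23.
Heat-flux ratio q₀/q = 17.23/2.841.

factor ≈ 6.06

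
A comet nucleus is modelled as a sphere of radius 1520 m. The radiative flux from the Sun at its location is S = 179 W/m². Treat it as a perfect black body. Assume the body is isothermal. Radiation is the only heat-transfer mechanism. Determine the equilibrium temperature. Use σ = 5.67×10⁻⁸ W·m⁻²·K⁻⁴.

At equilibrium, absorbed power = emitted power.
Absorbing cross-section = πr² = 7.258×10⁶ m²; emitting surface = 4πr² = 2.903×10⁷ m² (ratio 4).
S·A_cross = εσ·A_surf·T⁴  ⇒  T⁴ = S/(4σ).
T⁴ = 1.00·179/(4·5.67×10⁻⁸) = 7.892×10⁸ K⁴.
T = (7.892×10⁸)^(1/4).

T ≈ 168 K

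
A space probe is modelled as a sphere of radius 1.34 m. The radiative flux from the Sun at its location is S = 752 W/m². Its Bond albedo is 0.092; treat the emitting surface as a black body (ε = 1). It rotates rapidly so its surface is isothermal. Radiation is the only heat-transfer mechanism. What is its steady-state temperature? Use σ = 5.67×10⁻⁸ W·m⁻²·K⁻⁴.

T ≈ 234 K

At equilibrium, absorbed power = emitted power.
Absorbing cross-section = πr² = 5.641 m²; emitting surface = 4πr² = 22.56 m² (ratio 4).
(1−a)S·A_cross = εσ·A_surf·T⁴  ⇒  T⁴ = (1−a)S/(4σ).
T⁴ = 0.908·752/(4·5.67×10⁻⁸) = 3.011×10⁹ K⁴.
T = (3.011×10⁹)^(1/4).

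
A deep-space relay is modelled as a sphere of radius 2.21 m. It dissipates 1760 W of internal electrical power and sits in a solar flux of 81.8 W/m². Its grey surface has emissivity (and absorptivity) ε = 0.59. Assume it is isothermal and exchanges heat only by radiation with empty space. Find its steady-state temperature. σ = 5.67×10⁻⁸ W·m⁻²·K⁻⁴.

T ≈ 187 K

At steady state, absorbed solar power + internal power = radiated power.
Absorbed: α·S·A_cross = 0.59·81.8·15.34 = 740.5 W (cross-section πr²).
Total input = 740.5 + 1760 = 2501 W.
Radiated: εσ·A_surf·T⁴ with A_surf = 4πr² = 61.38 m².
T⁴ = 2501/(0.59·5.67×10⁻⁸·61.38) = 1.218×10⁹ K⁴.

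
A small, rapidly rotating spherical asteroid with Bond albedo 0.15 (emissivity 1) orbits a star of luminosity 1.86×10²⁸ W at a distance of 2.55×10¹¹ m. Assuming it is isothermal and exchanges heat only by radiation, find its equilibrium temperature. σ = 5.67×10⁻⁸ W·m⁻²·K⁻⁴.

First find the stellar flux at distance d: S = L/(4πd²) = 1.86×10²⁸/(4π·(2.55×10¹¹)²) = 22760 W/m².
For an isothermal sphere, absorbed (1−a)S·πr² = emitted σ·4πr²·T⁴, so T⁴ = (1−a)S/(4σ).
T⁴ = 0.850·22760/(4·5.67×10⁻⁸) = 8.531×10¹⁰ K⁴.

T ≈ 540 K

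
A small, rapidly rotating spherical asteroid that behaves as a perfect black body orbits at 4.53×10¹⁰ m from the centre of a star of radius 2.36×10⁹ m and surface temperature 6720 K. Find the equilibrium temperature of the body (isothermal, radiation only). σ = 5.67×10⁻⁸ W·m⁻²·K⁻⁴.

T ≈ 1080 K

The star's surface emits σT_*⁴; at distance d the flux is S = σT_*⁴(R_*/d)².
S = 5.67×10⁻⁸·(6720)⁴·(2.36×10⁹/4.53×10¹⁰)² = 3.138×10⁵ W/m².
For an isothermal sphere T⁴ = (1−a)S/(4σ) = 1.384×10¹² K⁴.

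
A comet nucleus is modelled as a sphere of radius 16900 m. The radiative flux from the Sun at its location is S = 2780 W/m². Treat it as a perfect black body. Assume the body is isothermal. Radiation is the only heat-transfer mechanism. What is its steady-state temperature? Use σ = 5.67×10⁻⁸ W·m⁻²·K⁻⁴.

At equilibrium, absorbed power = emitted power.
Absorbing cross-section = πr² = 8.973×10⁸ m²; emitting surface = 4πr² = 3.589×10⁹ m² (ratio 4).
S·A_cross = εσ·A_surf·T⁴  ⇒  T⁴ = S/(4σ).
T⁴ = 1.00·2780/(4·5.67×10⁻⁸) = 1.226×10¹⁰ K⁴.
T = (1.226×10¹⁰)^(1/4).

T ≈ 333 K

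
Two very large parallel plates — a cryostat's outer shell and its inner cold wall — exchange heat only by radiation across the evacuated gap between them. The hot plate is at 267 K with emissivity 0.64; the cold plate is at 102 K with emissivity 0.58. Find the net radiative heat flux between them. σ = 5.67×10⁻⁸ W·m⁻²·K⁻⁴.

q ≈ 123 W/m²

For two infinite grey parallel plates, q = σ(T₁⁴ − T₂⁴)/(1/ε₁ + 1/ε₂ − 1).
T₁⁴ − T₂⁴ = 5.082×10⁹ − 1.082×10⁸ = 4.974×10⁹ K⁴.
1/ε₁ + 1/ε₂ − 1 = 1.562 + 1.724 − 1 = 2.287.
q = 5.67×10⁻⁸ × 4.974×10⁹ / 2.287.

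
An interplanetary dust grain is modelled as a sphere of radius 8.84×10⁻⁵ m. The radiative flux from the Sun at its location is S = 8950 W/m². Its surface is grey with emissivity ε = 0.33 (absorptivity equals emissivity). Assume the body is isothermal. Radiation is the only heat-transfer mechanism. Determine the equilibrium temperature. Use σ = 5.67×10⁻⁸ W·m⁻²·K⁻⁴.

At equilibrium, absorbed power = emitted power.
Absorbing cross-section = πr² = 2.455×10⁻⁸ m²; emitting surface = 4πr² = 9.820×10⁻⁸ m² (ratio 4).
εS·A_cross = εσ·A_surf·T⁴  ⇒  T⁴ = S/(4σ)   (ε cancels).
T⁴ = 8950/(4·5.67×10⁻⁸) = 3.946×10¹⁰ K⁴.
T = (3.946×10¹⁰)^(1/4).

T ≈ 446 K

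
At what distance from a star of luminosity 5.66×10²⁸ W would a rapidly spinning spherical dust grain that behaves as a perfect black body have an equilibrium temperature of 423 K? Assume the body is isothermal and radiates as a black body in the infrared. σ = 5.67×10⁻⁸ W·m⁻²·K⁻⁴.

d ≈ 7.88×10¹¹ m

For an isothermal black-emitting sphere, (1−a)S·πr² = σ·4πr²·T⁴ ⇒ S = 4σT⁴/(1−a).
S = 4·5.67×10⁻⁸·(423)⁴/1.00 = 7261 W/m².
Flux falls as S = L/(4πd²), so d = √(L/(4πS)) = √(5.66×10²⁸/(4π·7261)).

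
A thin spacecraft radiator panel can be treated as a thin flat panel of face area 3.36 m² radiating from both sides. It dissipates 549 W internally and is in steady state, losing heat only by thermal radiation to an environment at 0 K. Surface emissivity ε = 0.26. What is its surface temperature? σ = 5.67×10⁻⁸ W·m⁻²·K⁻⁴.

T ≈ 273 K

Steady state: internal power = radiated power, P = εσA T⁴.
Radiating area A = 2·3.36 = 6.720 m².
T⁴ = P/(εσA) = 549/(0.26·5.67×10⁻⁸·6.720) = 5.542×10⁹ K⁴.
T = (5.542×10⁹)^(1/4).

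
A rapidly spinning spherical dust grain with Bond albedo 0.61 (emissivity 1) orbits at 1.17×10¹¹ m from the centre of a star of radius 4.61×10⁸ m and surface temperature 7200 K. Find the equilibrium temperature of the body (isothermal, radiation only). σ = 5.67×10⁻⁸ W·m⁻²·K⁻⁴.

T ≈ 253 K

The star's surface emits σT_*⁴; at distance d the flux is S = σT_*⁴(R_*/d)².
S = 5.67×10⁻⁸·(7200)⁴·(4.61×10⁸/1.17×10¹¹)² = 2366 W/m².
For an isothermal sphere T⁴ = (1−a)S/(4σ) = 4.068×10⁹ K⁴.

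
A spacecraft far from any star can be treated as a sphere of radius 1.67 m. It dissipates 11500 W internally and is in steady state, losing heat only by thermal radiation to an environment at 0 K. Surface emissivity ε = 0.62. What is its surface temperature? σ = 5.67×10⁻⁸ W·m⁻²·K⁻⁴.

T ≈ 311 K

Steady state: internal power = radiated power, P = εσA T⁴.
Radiating area A = 4πr² = 35.05 m².
T⁴ = P/(εσA) = 11500/(0.62·5.67×10⁻⁸·35.05) = 9.334×10⁹ K⁴.
T = (9.334×10⁹)^(1/4).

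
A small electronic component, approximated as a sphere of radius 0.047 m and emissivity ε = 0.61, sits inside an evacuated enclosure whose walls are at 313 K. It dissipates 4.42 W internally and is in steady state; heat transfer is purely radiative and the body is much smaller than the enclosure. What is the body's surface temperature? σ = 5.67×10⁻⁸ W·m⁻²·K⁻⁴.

For a small grey body in a large enclosure, net radiated power = εσA(T⁴ − T_w⁴).
Steady state: P = εσA(T⁴ − T_w⁴) with A = 4πr² = 0.02776 m².
T⁴ = P/(εσA) + T_w⁴ = 4.42/(0.61·5.67×10⁻⁸·0.02776) + (313)⁴
    = 4.604×10⁹ + 9.598×10⁹ = 1.420×10¹⁰ K⁴.

T ≈ 345 K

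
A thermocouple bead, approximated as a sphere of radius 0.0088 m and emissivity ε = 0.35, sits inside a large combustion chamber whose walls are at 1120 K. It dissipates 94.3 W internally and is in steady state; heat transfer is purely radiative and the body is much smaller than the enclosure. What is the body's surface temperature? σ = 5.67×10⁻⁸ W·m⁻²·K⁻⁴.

For a small grey body in a large enclosure, net radiated power = εσA(T⁴ − T_w⁴).
Steady state: P = εσA(T⁴ − T_w⁴) with A = 4πr² = 9.731×10⁻⁴ m².
T⁴ = P/(εσA) + T_w⁴ = 94.3/(0.35·5.67×10⁻⁸·9.731×10⁻⁴) + (1120)⁴
    = 4.883×10¹² + 1.574×10¹² = 6.457×10¹² K⁴.

T ≈ 1590 K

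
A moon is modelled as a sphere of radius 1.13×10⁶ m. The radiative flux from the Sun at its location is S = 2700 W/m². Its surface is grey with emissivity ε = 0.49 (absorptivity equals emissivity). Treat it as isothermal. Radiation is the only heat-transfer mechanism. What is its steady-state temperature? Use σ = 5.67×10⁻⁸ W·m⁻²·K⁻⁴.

At equilibrium, absorbed power = emitted power.
Absorbing cross-section = πr² = 4.011×10¹² m²; emitting surface = 4πr² = 1.605×10¹³ m² (ratio 4).
εS·A_cross = εσ·A_surf·T⁴  ⇒  T⁴ = S/(4σ)   (ε cancels).
T⁴ = 2700/(4·5.67×10⁻⁸) = 1.190×10¹⁰ K⁴.
T = (1.190×10¹⁰)^(1/4).

T ≈ 330 K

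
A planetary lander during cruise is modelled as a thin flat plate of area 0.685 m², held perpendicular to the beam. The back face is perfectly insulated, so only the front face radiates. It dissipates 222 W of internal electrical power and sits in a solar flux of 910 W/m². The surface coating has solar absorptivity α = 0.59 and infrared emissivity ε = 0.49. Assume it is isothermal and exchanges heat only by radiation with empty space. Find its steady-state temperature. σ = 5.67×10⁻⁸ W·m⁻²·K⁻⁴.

T ≈ 420 K

At steady state, absorbed solar power + internal power = radiated power.
Absorbed: α·S·A_cross = 0.59·910·0.6850 = 367.8 W (cross-section A).
Total input = 367.8 + 222 = 589.8 W.
Radiated: εσ·A_surf·T⁴ with A_surf = A = 0.6850 m².
T⁴ = 589.8/(0.49·5.67×10⁻⁸·0.6850) = 3.099×10¹⁰ K⁴.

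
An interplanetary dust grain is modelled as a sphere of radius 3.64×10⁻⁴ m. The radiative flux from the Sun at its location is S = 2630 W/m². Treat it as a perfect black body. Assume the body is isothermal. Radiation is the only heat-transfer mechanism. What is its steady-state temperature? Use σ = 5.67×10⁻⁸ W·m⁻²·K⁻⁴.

T ≈ 328 K

At equilibrium, absorbed power = emitted power.
Absorbing cross-section = πr² = 4.162×10⁻⁷ m²; emitting surface = 4πr² = 1.665×10⁻⁶ m² (ratio 4).
S·A_cross = εσ·A_surf·T⁴  ⇒  T⁴ = S/(4σ).
T⁴ = 1.00·2630/(4·5.67×10⁻⁸) = 1.160×10¹⁰ K⁴.
T = (1.160×10¹⁰)^(1/4).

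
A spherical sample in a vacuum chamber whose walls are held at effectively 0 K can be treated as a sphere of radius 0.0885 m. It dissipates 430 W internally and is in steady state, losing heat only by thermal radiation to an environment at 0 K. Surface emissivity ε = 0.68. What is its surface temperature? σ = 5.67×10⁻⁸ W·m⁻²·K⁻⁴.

T ≈ 580 K

Steady state: internal power = radiated power, P = εσA T⁴.
Radiating area A = 4πr² = 0.09842 m².
T⁴ = P/(εσA) = 430/(0.68·5.67×10⁻⁸·0.09842) = 1.133×10¹¹ K⁴.
T = (1.133×10¹¹)^(1/4).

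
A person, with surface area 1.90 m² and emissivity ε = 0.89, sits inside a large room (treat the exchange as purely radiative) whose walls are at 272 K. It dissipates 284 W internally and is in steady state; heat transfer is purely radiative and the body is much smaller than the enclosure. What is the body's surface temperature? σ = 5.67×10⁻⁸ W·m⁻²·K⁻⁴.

For a small grey body in a large enclosure, net radiated power = εσA(T⁴ − T_w⁴).
Steady state: P = εσA(T⁴ − T_w⁴) with A = 1.90 m².
T⁴ = P/(εσA) + T_w⁴ = 284/(0.89·5.67×10⁻⁸·1.900) + (272)⁴
    = 2.962×10⁹ + 5.474×10⁹ = 8.436×10⁹ K⁴.

T ≈ 303 K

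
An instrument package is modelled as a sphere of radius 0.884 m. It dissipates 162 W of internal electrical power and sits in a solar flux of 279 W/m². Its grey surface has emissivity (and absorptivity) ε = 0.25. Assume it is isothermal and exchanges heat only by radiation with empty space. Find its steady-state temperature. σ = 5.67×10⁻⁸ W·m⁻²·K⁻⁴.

At steady state, absorbed solar power + internal power = radiated power.
Absorbed: α·S·A_cross = 0.25·279·2.455 = 171.2 W (cross-section πr²).
Total input = 171.2 + 162 = 333.2 W.
Radiated: εσ·A_surf·T⁴ with A_surf = 4πr² = 9.820 m².
T⁴ = 333.2/(0.25·5.67×10⁻⁸·9.820) = 2.394×10⁹ K⁴.

T ≈ 221 K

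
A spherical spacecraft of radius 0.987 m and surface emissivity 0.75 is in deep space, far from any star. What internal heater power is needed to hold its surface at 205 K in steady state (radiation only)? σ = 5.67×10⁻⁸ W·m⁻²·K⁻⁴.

P = εσ·4πr²·T⁴.
4πr² = 12.24 m²; T⁴ = 1.766×10⁹ K⁴.
P = 0.75·5.67×10⁻⁸·12.24·1.766×10⁹.

P ≈ 919 W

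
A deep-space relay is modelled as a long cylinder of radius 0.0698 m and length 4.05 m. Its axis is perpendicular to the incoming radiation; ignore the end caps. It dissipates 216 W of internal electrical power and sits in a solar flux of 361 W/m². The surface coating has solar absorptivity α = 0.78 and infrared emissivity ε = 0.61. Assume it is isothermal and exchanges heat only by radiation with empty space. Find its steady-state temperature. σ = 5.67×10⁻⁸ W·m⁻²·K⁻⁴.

T ≈ 280 K

At steady state, absorbed solar power + internal power = radiated power.
Absorbed: α·S·A_cross = 0.78·361·0.5654 = 159.2 W (cross-section 2rL).
Total input = 159.2 + 216 = 375.2 W.
Radiated: εσ·A_surf·T⁴ with A_surf = 2πrL = 1.776 m².
T⁴ = 375.2/(0.61·5.67×10⁻⁸·1.776) = 6.107×10⁹ K⁴.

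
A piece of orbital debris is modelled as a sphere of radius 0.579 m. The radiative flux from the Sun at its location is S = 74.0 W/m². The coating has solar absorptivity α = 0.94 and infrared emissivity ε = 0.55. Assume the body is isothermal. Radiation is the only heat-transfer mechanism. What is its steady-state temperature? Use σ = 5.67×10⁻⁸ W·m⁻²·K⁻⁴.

T ≈ 154 K

At equilibrium, absorbed power = emitted power.
Absorbing cross-section = πr² = 1.053 m²; emitting surface = 4πr² = 4.213 m² (ratio 4).
αS·A_cross = εσ·A_surf·T⁴  ⇒  T⁴ = αS/(ε·4σ).
T⁴ = 0.940·74.0/(0.55·4·5.67×10⁻⁸) = 5.576×10⁸ K⁴.
T = (5.576×10⁸)^(1/4).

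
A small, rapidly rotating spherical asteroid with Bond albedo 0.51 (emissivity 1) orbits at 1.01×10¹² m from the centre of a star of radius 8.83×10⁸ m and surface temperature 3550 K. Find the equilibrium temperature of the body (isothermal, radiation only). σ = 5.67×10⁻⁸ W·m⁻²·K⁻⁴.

T ≈ 62.1 K

The star's surface emits σT_*⁴; at distance d the flux is S = σT_*⁴(R_*/d)².
S = 5.67×10⁻⁸·(3550)⁴·(8.83×10⁸/1.01×10¹²)² = 6.883 W/m².
For an isothermal sphere T⁴ = (1−a)S/(4σ) = 1.487×10⁷ K⁴.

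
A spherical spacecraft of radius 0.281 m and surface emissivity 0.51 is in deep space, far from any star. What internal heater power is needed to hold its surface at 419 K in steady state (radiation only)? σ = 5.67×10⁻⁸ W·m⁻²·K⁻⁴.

P ≈ 884 W

P = εσ·4πr²·T⁴.
4πr² = 0.9923 m²; T⁴ = 3.082×10¹⁰ K⁴.
P = 0.51·5.67×10⁻⁸·0.9923·3.082×10¹⁰.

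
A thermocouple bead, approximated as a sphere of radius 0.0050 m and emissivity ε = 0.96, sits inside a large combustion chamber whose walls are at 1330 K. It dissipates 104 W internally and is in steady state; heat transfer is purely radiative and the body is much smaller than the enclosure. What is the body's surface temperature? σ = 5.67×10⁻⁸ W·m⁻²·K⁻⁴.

T ≈ 1740 K

For a small grey body in a large enclosure, net radiated power = εσA(T⁴ − T_w⁴).
Steady state: P = εσA(T⁴ − T_w⁴) with A = 4πr² = 3.142×10⁻⁴ m².
T⁴ = P/(εσA) + T_w⁴ = 104/(0.96·5.67×10⁻⁸·3.142×10⁻⁴) + (1330)⁴
    = 6.082×10¹² + 3.129×10¹² = 9.211×10¹² K⁴.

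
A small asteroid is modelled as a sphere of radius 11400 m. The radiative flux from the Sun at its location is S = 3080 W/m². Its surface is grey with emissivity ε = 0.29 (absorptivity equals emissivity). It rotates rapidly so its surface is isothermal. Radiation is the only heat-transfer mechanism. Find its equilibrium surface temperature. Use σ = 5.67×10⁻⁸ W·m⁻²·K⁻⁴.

At equilibrium, absorbed power = emitted power.
Absorbing cross-section = πr² = 4.083×10⁸ m²; emitting surface = 4πr² = 1.633×10⁹ m² (ratio 4).
εS·A_cross = εσ·A_surf·T⁴  ⇒  T⁴ = S/(4σ)   (ε cancels).
T⁴ = 3080/(4·5.67×10⁻⁸) = 1.358×10¹⁰ K⁴.
T = (1.358×10¹⁰)^(1/4).

T ≈ 341 K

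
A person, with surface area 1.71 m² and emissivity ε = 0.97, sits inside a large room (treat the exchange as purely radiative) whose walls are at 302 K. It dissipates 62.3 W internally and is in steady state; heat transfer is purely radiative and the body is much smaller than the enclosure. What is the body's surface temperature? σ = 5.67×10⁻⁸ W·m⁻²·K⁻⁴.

For a small grey body in a large enclosure, net radiated power = εσA(T⁴ − T_w⁴).
Steady state: P = εσA(T⁴ − T_w⁴) with A = 1.71 m².
T⁴ = P/(εσA) + T_w⁴ = 62.3/(0.97·5.67×10⁻⁸·1.710) + (302)⁴
    = 6.624×10⁸ + 8.318×10⁹ = 8.981×10⁹ K⁴.

T ≈ 308 K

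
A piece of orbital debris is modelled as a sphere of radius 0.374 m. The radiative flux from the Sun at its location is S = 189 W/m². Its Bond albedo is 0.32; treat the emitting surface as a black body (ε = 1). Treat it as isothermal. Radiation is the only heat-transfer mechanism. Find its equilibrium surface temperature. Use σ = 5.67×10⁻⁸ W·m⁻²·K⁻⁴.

T ≈ 154 K

At equilibrium, absorbed power = emitted power.
Absorbing cross-section = πr² = 0.4394 m²; emitting surface = 4πr² = 1.758 m² (ratio 4).
(1−a)S·A_cross = εσ·A_surf·T⁴  ⇒  T⁴ = (1−a)S/(4σ).
T⁴ = 0.680·189/(4·5.67×10⁻⁸) = 5.667×10⁸ K⁴.
T = (5.667×10⁸)^(1/4).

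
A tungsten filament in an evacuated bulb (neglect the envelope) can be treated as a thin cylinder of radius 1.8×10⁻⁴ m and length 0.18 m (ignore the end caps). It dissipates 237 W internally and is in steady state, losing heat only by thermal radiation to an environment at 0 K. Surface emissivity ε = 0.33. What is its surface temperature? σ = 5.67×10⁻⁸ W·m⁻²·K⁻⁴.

T ≈ 2810 K

Steady state: internal power = radiated power, P = εσA T⁴.
Radiating area A = 2πrL = 2.036×10⁻⁴ m².
T⁴ = P/(εσA) = 237/(0.33·5.67×10⁻⁸·2.036×10⁻⁴) = 6.222×10¹³ K⁴.
T = (6.222×10¹³)^(1/4).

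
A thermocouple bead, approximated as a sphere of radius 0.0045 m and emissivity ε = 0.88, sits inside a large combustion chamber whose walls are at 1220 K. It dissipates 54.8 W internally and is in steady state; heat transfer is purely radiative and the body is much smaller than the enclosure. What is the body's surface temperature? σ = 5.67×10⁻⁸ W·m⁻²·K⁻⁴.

For a small grey body in a large enclosure, net radiated power = εσA(T⁴ − T_w⁴).
Steady state: P = εσA(T⁴ − T_w⁴) with A = 4πr² = 2.545×10⁻⁴ m².
T⁴ = P/(εσA) + T_w⁴ = 54.8/(0.88·5.67×10⁻⁸·2.545×10⁻⁴) + (1220)⁴
    = 4.316×10¹² + 2.215×10¹² = 6.531×10¹² K⁴.

T ≈ 1600 K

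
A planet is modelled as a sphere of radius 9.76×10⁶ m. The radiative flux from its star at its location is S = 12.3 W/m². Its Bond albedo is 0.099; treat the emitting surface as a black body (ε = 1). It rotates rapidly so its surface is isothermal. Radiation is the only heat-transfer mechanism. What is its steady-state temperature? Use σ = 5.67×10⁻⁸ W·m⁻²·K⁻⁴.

T ≈ 83.6 K

At equilibrium, absorbed power = emitted power.
Absorbing cross-section = πr² = 2.993×10¹⁴ m²; emitting surface = 4πr² = 1.197×10¹⁵ m² (ratio 4).
(1−a)S·A_cross = εσ·A_surf·T⁴  ⇒  T⁴ = (1−a)S/(4σ).
T⁴ = 0.901·12.3/(4·5.67×10⁻⁸) = 4.886×10⁷ K⁴.
T = (4.886×10⁷)^(1/4).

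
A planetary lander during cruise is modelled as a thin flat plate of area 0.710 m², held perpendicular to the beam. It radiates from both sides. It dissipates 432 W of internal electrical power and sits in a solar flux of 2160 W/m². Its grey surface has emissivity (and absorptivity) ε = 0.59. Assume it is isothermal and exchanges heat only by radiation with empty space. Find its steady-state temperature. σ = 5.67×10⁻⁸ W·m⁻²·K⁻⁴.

At steady state, absorbed solar power + internal power = radiated power.
Absorbed: α·S·A_cross = 0.59·2160·0.7100 = 904.8 W (cross-section A).
Total input = 904.8 + 432 = 1337 W.
Radiated: εσ·A_surf·T⁴ with A_surf = 2A = 1.420 m².
T⁴ = 1337/(0.59·5.67×10⁻⁸·1.420) = 2.814×10¹⁰ K⁴.

T ≈ 410 K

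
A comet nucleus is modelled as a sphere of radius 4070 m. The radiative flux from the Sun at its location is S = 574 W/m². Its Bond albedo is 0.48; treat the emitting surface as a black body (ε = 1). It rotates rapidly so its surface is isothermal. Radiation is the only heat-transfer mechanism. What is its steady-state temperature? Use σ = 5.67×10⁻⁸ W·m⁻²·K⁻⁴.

T ≈ 190 K

At equilibrium, absorbed power = emitted power.
Absorbing cross-section = πr² = 5.204×10⁷ m²; emitting surface = 4πr² = 2.082×10⁸ m² (ratio 4).
(1−a)S·A_cross = εσ·A_surf·T⁴  ⇒  T⁴ = (1−a)S/(4σ).
T⁴ = 0.520·574/(4·5.67×10⁻⁸) = 1.316×10⁹ K⁴.
T = (1.316×10⁹)^(1/4).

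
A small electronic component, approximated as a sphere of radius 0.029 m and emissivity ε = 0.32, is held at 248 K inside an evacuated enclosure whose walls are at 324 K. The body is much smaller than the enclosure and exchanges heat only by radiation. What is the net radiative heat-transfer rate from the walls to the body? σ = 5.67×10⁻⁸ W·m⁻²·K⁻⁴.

For a small grey body in a large enclosure: P_net = εσA(T_body⁴ − T_wall⁴).
A = 4πr² = 0.01057 m²; T_body⁴ − T_wall⁴ = 3.783×10⁹ − 1.102×10¹⁰ = -7.237×10⁹ K⁴.
|P_net| = 0.32·5.67×10⁻⁸·0.01057·7.237×10⁹.

P_net ≈ 1.39 W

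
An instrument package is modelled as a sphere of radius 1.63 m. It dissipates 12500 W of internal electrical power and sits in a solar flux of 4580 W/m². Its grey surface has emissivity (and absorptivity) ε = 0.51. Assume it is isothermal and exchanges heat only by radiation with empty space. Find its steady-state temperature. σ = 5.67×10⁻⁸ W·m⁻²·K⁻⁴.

At steady state, absorbed solar power + internal power = radiated power.
Absorbed: α·S·A_cross = 0.51·4580·8.347 = 19500 W (cross-section πr²).
Total input = 19500 + 12500 = 32000 W.
Radiated: εσ·A_surf·T⁴ with A_surf = 4πr² = 33.39 m².
T⁴ = 32000/(0.51·5.67×10⁻⁸·33.39) = 3.314×10¹⁰ K⁴.

T ≈ 427 K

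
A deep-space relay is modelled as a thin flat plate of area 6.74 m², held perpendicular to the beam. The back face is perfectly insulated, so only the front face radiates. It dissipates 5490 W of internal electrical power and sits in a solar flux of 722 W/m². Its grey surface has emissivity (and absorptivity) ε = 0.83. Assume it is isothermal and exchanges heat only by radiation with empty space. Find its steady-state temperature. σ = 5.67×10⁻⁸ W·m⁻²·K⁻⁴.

At steady state, absorbed solar power + internal power = radiated power.
Absorbed: α·S·A_cross = 0.83·722·6.740 = 4039 W (cross-section A).
Total input = 4039 + 5490 = 9529 W.
Radiated: εσ·A_surf·T⁴ with A_surf = A = 6.740 m².
T⁴ = 9529/(0.83·5.67×10⁻⁸·6.740) = 3.004×10¹⁰ K⁴.

T ≈ 416 K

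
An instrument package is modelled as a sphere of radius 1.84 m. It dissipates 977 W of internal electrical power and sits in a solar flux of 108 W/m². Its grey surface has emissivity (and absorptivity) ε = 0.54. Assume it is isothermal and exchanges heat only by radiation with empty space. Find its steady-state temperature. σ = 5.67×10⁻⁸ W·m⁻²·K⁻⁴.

T ≈ 187 K

At steady state, absorbed solar power + internal power = radiated power.
Absorbed: α·S·A_cross = 0.54·108·10.64 = 620.3 W (cross-section πr²).
Total input = 620.3 + 977 = 1597 W.
Radiated: εσ·A_surf·T⁴ with A_surf = 4πr² = 42.54 m².
T⁴ = 1597/(0.54·5.67×10⁻⁸·42.54) = 1.226×10⁹ K⁴.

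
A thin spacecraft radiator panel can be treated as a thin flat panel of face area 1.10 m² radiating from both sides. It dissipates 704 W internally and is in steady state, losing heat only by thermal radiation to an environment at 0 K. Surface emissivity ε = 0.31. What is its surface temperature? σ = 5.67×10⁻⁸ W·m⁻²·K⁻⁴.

Steady state: internal power = radiated power, P = εσA T⁴.
Radiating area A = 2·1.10 = 2.200 m².
T⁴ = P/(εσA) = 704/(0.31·5.67×10⁻⁸·2.200) = 1.821×10¹⁰ K⁴.
T = (1.821×10¹⁰)^(1/4).

T ≈ 367 K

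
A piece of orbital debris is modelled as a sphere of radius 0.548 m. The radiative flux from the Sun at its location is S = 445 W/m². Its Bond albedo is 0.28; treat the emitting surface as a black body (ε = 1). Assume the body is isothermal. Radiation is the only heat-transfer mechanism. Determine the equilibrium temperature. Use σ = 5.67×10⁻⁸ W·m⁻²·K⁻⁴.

T ≈ 194 K

At equilibrium, absorbed power = emitted power.
Absorbing cross-section = πr² = 0.9434 m²; emitting surface = 4πr² = 3.774 m² (ratio 4).
(1−a)S·A_cross = εσ·A_surf·T⁴  ⇒  T⁴ = (1−a)S/(4σ).
T⁴ = 0.720·445/(4·5.67×10⁻⁸) = 1.413×10⁹ K⁴.
T = (1.413×10⁹)^(1/4).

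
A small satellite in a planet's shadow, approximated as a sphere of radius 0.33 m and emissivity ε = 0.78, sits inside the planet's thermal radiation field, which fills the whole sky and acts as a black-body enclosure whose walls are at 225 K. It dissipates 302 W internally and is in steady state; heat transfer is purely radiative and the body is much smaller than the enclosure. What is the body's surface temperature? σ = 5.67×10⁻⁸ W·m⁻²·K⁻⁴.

For a small grey body in a large enclosure, net radiated power = εσA(T⁴ − T_w⁴).
Steady state: P = εσA(T⁴ − T_w⁴) with A = 4πr² = 1.368 m².
T⁴ = P/(εσA) + T_w⁴ = 302/(0.78·5.67×10⁻⁸·1.368) + (225)⁴
    = 4.990×10⁹ + 2.563×10⁹ = 7.553×10⁹ K⁴.

T ≈ 295 K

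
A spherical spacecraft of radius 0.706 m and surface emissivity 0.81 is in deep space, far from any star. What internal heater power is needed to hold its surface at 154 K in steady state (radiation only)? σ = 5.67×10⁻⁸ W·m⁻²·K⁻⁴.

P = εσ·4πr²·T⁴.
4πr² = 6.264 m²; T⁴ = 5.624×10⁸ K⁴.
P = 0.81·5.67×10⁻⁸·6.264·5.624×10⁸.

P ≈ 162 W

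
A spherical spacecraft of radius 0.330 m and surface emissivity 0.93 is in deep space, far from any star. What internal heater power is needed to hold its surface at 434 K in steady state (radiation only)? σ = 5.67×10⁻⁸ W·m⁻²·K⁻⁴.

P = εσ·4πr²·T⁴.
4πr² = 1.368 m²; T⁴ = 3.548×10¹⁰ K⁴.
P = 0.93·5.67×10⁻⁸·1.368·3.548×10¹⁰.

P ≈ 2560 W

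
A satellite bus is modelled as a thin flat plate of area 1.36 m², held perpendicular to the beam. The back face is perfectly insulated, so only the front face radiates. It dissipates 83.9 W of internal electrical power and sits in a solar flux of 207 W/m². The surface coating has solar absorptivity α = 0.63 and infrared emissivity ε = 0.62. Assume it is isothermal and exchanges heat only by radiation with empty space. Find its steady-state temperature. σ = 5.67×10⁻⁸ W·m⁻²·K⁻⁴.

At steady state, absorbed solar power + internal power = radiated power.
Absorbed: α·S·A_cross = 0.63·207·1.360 = 177.4 W (cross-section A).
Total input = 177.4 + 83.9 = 261.3 W.
Radiated: εσ·A_surf·T⁴ with A_surf = A = 1.360 m².
T⁴ = 261.3/(0.62·5.67×10⁻⁸·1.360) = 5.465×10⁹ K⁴.

T ≈ 272 K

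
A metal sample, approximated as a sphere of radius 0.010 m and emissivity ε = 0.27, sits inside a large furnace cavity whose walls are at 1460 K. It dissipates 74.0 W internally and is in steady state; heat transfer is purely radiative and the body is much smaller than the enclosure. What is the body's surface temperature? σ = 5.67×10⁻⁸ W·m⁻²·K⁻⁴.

For a small grey body in a large enclosure, net radiated power = εσA(T⁴ − T_w⁴).
Steady state: P = εσA(T⁴ − T_w⁴) with A = 4πr² = 0.001257 m².
T⁴ = P/(εσA) + T_w⁴ = 74.0/(0.27·5.67×10⁻⁸·0.001257) + (1460)⁴
    = 3.847×10¹² + 4.544×10¹² = 8.390×10¹² K⁴.

T ≈ 1700 K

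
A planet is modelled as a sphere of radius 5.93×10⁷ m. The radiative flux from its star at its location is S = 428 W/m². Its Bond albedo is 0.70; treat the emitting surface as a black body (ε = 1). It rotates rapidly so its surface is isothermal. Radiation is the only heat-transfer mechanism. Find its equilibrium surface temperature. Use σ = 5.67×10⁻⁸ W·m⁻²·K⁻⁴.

T ≈ 154 K

At equilibrium, absorbed power = emitted power.
Absorbing cross-section = πr² = 1.105×10¹⁶ m²; emitting surface = 4πr² = 4.419×10¹⁶ m² (ratio 4).
(1−a)S·A_cross = εσ·A_surf·T⁴  ⇒  T⁴ = (1−a)S/(4σ).
T⁴ = 0.300·428/(4·5.67×10⁻⁸) = 5.661×10⁸ K⁴.
T = (5.661×10⁸)^(1/4).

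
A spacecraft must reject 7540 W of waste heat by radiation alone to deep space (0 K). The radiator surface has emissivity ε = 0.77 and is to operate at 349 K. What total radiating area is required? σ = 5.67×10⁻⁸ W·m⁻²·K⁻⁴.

A ≈ 11.6 m²

P = εσA T⁴ ⇒ A = P/(εσT⁴).
T⁴ = 1.484×10¹⁰ K⁴.
A = 7540/(0.77 × 5.67×10⁻⁸ × 1.484×10¹⁰).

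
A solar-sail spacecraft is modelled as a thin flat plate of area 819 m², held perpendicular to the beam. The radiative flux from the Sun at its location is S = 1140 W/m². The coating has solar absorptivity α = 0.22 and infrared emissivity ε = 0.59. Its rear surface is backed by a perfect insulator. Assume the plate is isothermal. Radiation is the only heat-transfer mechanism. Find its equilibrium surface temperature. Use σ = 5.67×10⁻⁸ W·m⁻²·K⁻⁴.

T ≈ 294 K

At equilibrium, absorbed power = emitted power.
Absorbing cross-section = A = 819.0 m²; emitting surface = A = 819.0 m² (ratio 1).
αS·A_cross = εσ·A_surf·T⁴  ⇒  T⁴ = αS/(ε·1σ).
T⁴ = 0.220·1140/(0.59·1·5.67×10⁻⁸) = 7.497×10⁹ K⁴.
T = (7.497×10⁹)^(1/4).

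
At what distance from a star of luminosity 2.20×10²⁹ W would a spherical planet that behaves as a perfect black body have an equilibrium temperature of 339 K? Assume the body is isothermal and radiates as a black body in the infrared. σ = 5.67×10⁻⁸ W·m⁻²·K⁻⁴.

For an isothermal black-emitting sphere, (1−a)S·πr² = σ·4πr²·T⁴ ⇒ S = 4σT⁴/(1−a).
S = 4·5.67×10⁻⁸·(339)⁴/1.00 = 2995 W/m².
Flux falls as S = L/(4πd²), so d = √(L/(4πS)) = √(2.20×10²⁹/(4π·2995)).

d ≈ 2.42×10¹² m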